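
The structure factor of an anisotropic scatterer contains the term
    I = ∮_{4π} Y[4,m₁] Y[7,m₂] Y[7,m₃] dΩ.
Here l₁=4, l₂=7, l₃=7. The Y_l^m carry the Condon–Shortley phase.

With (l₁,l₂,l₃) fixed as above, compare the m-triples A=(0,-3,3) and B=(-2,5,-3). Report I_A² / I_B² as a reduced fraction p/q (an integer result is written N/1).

l's match ⇒ only the (l;m) 3-j factors differ between A and B.
A: triangle coeff Δ(4,7,7) = 1/58198140; Σ_t [0,4]: t=0:+1/9953280 t=1:−1/1088640 t=2:+1/1290240 t=3:−1/13063680 t=4:+1/2090188800 = -83/696729600; (3j)²=6889/6466460 [(4 7 7; 0 -3 3)], sign=-1
B: triangle coeff Δ(4,7,7) = 1/58198140; Σ_t [2,4]: t=2:+1/348364800 t=3:−1/13063680 t=4:+1/7741440 = 29/522547200; (3j)²=1682/264537 [(4 7 7; -2 5 -3)], sign=+1
I_A²/I_B² = (6889/6466460)/(1682/264537) = 62001/370040

62001/370040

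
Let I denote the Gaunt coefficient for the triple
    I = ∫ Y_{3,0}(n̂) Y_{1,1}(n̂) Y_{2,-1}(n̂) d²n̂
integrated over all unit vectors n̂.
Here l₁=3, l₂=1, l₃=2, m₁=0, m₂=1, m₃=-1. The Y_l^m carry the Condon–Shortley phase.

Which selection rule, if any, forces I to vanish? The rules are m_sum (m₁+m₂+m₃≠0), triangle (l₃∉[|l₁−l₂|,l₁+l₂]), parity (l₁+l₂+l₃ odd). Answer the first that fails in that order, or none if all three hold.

none

azimuthal sum: 0 + 1 − 1 = 0  ✓
2 ≤ 2 ≤ 4 (triangle on l)  ✓
L = 3 + 1 + 2 = 6 (even)  ✓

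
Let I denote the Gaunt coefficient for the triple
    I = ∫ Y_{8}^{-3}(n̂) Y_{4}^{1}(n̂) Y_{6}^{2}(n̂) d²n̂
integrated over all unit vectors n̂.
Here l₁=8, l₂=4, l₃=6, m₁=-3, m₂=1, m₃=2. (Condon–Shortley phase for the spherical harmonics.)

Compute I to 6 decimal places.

-0.137123

m-sum 0 ✓  L=18 even ✓  4≤6≤12 ✓
Π(2lᵢ+1) = 17×9×13 = 1989
triangle coeff Δ(8,4,6) = 1/23279256
Σ_t [2,4]: t=2:+1/1658880 t=3:−1/518400 t=4:+1/1658880 = -1/1382400
(3j)²=504/46189 [(8 4 6; 0 0 0)], sign=-1
Σ_t [3,5]: t=3:−1/5806080 t=4:+1/1451520 t=5:−1/4147200 = 1/3628800
(3j)²=320/29393 [(8 4 6; -3 1 2)], sign=+1
⇒ 4πI² = 207360/877591
I = (-1)√(207360/877591/(4π)) = -0.13712337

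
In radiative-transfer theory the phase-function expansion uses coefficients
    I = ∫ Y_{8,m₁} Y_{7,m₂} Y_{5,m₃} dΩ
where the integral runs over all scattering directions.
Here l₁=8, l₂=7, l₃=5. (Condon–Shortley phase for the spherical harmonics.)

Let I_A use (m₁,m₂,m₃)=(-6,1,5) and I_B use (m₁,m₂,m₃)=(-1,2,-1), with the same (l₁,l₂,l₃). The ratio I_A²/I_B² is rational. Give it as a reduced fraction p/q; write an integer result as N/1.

l's match ⇒ only the (l;m) 3-j factors differ between A and B.
A: triangle coeff Δ(8,7,5) = 1/814773960; Σ_t [8,8]: t=8:+1/1393459200 = 1/1393459200; (3j)²=15/1292 [(8 7 5; -6 1 5)], sign=+1
B: triangle coeff Δ(8,7,5) = 1/814773960; Σ_t [5,9]: t=5:−1/16588800 t=6:+1/3732480 t=7:−1/5806080 t=8:+1/58060800 t=9:−1/6270566400 = 47/895795200; (3j)²=15463/3325608 [(8 7 5; -1 2 -1)], sign=+1
I_A²/I_B² = (15/1292)/(15463/3325608) = 38610/15463

38610/15463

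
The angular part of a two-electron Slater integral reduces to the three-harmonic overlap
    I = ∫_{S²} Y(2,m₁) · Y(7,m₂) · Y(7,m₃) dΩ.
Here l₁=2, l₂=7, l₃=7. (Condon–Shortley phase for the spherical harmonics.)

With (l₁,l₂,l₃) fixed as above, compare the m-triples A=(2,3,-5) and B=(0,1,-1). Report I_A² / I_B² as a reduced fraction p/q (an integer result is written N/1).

2376/2809

l's match ⇒ only the (l;m) 3-j factors differ between A and B.
A: triangle coeff Δ(2,7,7) = 1/185640; Σ_t [0,0]: t=0:+1/29030400 = 1/29030400; (3j)²=99/7735 [(2 7 7; 2 3 -5)], sign=+1
B: triangle coeff Δ(2,7,7) = 1/185640; Σ_t [0,2]: t=0:+1/3870720 t=1:−1/604800 t=2:+1/2073600 = -53/58060800; (3j)²=2809/185640 [(2 7 7; 0 1 -1)], sign=-1
I_A²/I_B² = (99/7735)/(2809/185640) = 2376/2809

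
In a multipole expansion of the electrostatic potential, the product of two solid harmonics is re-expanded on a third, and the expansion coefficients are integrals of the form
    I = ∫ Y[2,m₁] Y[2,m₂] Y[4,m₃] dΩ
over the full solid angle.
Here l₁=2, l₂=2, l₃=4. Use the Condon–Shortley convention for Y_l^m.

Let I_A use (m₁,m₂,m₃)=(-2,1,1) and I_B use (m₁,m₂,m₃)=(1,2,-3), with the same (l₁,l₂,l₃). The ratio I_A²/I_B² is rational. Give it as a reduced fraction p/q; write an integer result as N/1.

1/7

l's match ⇒ only the (l;m) 3-j factors differ between A and B.
A: triangle coeff Δ(2,2,4) = 1/630; Σ_t [0,0]: t=0:+1/144 = 1/144; (3j)²=1/126 [(2 2 4; -2 1 1)], sign=-1
B: triangle coeff Δ(2,2,4) = 1/630; Σ_t [0,0]: t=0:+1/144 = 1/144; (3j)²=1/18 [(2 2 4; 1 2 -3)], sign=-1
I_A²/I_B² = (1/126)/(1/18) = 1/7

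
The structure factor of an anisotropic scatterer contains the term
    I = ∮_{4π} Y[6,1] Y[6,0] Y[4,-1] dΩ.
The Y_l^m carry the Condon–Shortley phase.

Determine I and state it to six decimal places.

-0.043721

m-sum 0 ✓  L=16 even ✓  0≤4≤12 ✓
Π(2lᵢ+1) = 13×13×9 = 1521
triangle coeff Δ(6,6,4) = 1/15315300
Σ_t [2,6]: t=2:+1/829440 t=3:−1/25920 t=4:+1/9216 t=5:−1/25920 t=6:+1/829440 = 7/207360
(3j)²=28/2431 [(6 6 4; 0 0 0)], sign=+1
Σ_t [2,5]: t=2:+1/207360 t=3:−1/17280 t=4:+1/13824 t=5:−1/103680 = 1/103680
(3j)²=10/7293 [(6 6 4; 1 0 -1)], sign=-1
⇒ 4πI² = 840/34969
I = (-1)√(840/34969/(4π)) = -0.04372130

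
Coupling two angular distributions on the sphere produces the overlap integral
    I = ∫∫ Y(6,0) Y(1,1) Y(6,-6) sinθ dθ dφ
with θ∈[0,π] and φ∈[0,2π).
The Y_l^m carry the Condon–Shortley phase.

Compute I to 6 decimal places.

0.000000

Σmᵢ = -5 ≠ 0, so the φ-integral vanishes; I = 0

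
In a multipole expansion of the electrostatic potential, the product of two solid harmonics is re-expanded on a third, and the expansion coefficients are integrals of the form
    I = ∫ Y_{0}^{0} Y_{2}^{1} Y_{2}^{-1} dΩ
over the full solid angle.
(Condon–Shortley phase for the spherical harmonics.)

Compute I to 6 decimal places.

-0.282095

m-sum 0 ✓  L=4 even ✓  2≤2≤2 ✓
Π(2lᵢ+1) = 1×5×5 = 25
triangle coeff Δ(0,2,2) = 1/5
Σ_t [0,0]: t=0:+1/4 = 1/4
(3j)²=1/5 [(0 2 2; 0 0 0)], sign=+1
Σ_t [0,0]: t=0:+1/6 = 1/6
(3j)²=1/5 [(0 2 2; 0 1 -1)], sign=-1
⇒ 4πI² = 1/1
I = (-1)√(1/1/(4π)) = -0.28209479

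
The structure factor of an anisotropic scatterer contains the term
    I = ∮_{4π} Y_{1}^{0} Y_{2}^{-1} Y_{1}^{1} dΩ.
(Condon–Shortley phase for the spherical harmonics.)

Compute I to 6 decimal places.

-0.218510

Rules hold: Σm=0, L=4 even, 1≤1≤3.
N = 3·5·3 = 45
Δ = 2!·0!·2!/5! = 1/30
Racah Σ t=1..1: t=1:−1/1 = -1/1
⇒ 3j(1 2 1; 0 0 0)² = 2/15, sgn +1
Racah Σ t=1..1: t=1:−1/2 = -1/2
⇒ 3j(1 2 1; 0 -1 1)² = 1/10, sgn -1
4πI² = N·(3j₀)²·(3jₘ)² = 3/5
I = -1·√(0.6/4π) = -0.21850969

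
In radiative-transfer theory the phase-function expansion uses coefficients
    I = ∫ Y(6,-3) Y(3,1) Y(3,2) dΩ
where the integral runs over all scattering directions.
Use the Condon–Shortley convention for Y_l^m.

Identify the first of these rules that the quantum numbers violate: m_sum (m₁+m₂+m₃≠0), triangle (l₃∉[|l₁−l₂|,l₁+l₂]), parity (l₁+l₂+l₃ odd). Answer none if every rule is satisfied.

Σmᵢ = 0  ✓
l₃∈[|l₁−l₂|,l₁+l₂]=[3,9], have l₃=3  ✓
Σlᵢ = 12 ⇒ even  ✓

none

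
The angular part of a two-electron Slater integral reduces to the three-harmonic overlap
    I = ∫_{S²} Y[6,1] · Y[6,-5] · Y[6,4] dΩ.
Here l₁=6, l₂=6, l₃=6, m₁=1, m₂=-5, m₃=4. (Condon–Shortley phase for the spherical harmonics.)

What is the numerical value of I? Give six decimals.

0.130527

m-sum 0 ✓  L=18 even ✓  0≤6≤12 ✓
Π(2lᵢ+1) = 13×13×13 = 2197
triangle coeff Δ(6,6,6) = 1/325909584
Σ_t [0,6]: t=0:+1/373248000 t=1:−1/1728000 t=2:+1/110592 t=3:−1/46656 t=4:+1/110592 t=5:−1/1728000 t=6:+1/373248000 = -7/1555200
(3j)²=400/46189 [(6 6 6; 0 0 0)], sign=-1
Σ_t [0,1]: t=0:+1/10368000 t=1:−1/4147200 = -1/6912000
(3j)²=189/16796 [(6 6 6; 1 -5 4)], sign=-1
⇒ 4πI² = 245700/1147619
I = (+1)√(245700/1147619/(4π)) = 0.13052653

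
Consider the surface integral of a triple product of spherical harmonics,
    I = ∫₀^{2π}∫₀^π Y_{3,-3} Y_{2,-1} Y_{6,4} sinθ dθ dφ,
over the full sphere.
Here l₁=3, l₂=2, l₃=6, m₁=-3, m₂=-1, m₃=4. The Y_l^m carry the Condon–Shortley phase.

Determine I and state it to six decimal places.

|3−2|≤6≤3+2 violated ⇒ I = 0

0.000000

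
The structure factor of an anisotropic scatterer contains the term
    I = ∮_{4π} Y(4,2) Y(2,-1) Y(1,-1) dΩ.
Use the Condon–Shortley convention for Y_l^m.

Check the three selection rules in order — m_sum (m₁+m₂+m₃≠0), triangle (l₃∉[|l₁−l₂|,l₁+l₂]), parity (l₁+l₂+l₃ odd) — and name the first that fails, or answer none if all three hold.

triangle

m₁+m₂+m₃ = 2 − 1 − 1 = 0  ✓
triangle: |4−2|=2 ≤ l₃=1 ≤ 4+2=6  ✗
parity: l₁+l₂+l₃ = 7 is odd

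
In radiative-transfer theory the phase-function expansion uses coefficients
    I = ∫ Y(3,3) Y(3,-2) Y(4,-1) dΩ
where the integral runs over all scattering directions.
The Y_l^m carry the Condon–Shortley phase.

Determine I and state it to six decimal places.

0.140463

Checks pass: Σm=0; 10 even; l₃=4∈[0,6].
(2·3+1)(2·3+1)(2·4+1) = 441
Δ: 2! 4! 4! / 11! → 1/34650
sum: t=0:+1/72 t=1:−1/16 t=2:+1/72 = -5/144
3j²(3 3 4; 0 0 0) = Δ·Π!·Σ² = 2/77  (sign -1)
sum: t=0:+1/288 = 1/288
3j²(3 3 4; 3 -2 -1) = Δ·Π!·Σ² = 5/231  (sign -1)
combine: 4πI² = 441·2/77·5/231 = 30/121
take √, sign +1: I = 0.14046335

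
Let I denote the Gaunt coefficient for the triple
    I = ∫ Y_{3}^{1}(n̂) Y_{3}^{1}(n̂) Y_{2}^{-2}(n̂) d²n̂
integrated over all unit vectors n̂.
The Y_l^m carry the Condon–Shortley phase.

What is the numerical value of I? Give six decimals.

0.206013

Rules hold: Σm=0, L=8 even, 0≤2≤6.
N = 7·7·5 = 245
Δ = 4!·2!·2!/9! = 1/3780
Racah Σ t=1..3: t=1:−1/24 t=2:+1/4 t=3:−1/24 = 1/6
⇒ 3j(3 3 2; 0 0 0)² = 4/105, sgn +1
Racah Σ t=2..2: t=2:+1/16 = 1/16
⇒ 3j(3 3 2; 1 1 -2)² = 2/35, sgn +1
4πI² = N·(3j₀)²·(3jₘ)² = 8/15
I = +1·√(0.533333/4π) = 0.20601291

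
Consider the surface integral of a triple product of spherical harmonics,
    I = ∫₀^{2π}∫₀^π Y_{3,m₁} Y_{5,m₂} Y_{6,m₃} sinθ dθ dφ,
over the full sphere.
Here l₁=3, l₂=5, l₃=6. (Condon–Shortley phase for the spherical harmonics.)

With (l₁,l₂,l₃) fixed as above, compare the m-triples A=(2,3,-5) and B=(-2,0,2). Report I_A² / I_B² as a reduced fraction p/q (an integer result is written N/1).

33/7

Shared (l₁,l₂,l₃)=(3,5,6): N and (l;000)² cancel in I_A²/I_B².
A: Δ = 2!·4!·8!/15! = 1/675675; Racah Σ t=0..1: t=0:+1/483840 t=1:−1/120960 = -1/161280; ⇒ 3j(3 5 6; 2 3 -5)² = 2/91, sgn +1
B: Δ = 2!·4!·8!/15! = 1/675675; Racah Σ t=1..2: t=1:−1/13824 t=2:+1/8640 = 1/23040; ⇒ 3j(3 5 6; -2 0 2)² = 2/429, sgn +1
I_A²/I_B² = (2/91)/(2/429) = 33/7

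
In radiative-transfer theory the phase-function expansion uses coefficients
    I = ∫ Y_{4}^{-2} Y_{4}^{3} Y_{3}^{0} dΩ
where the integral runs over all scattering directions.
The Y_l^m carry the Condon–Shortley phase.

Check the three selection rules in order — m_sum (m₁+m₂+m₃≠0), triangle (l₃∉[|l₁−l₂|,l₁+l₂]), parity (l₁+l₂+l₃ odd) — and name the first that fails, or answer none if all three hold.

m₁+m₂+m₃ = -2 + 3 + 0 = 1  ✗
triangle: |4−4|=0 ≤ l₃=3 ≤ 4+4=8
parity: l₁+l₂+l₃ = 11 is odd

m_sum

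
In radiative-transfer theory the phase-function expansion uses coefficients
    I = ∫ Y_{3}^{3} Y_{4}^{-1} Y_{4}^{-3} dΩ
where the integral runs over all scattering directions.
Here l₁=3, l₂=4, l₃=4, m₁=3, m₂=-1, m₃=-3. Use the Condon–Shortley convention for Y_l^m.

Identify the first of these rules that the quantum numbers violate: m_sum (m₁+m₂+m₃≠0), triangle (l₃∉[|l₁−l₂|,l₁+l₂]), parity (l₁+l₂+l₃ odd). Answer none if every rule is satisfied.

m₁+m₂+m₃ = 3 − 1 − 3 = -1  ✗
triangle: |3−4|=1 ≤ l₃=4 ≤ 3+4=7
parity: l₁+l₂+l₃ = 11 is odd

m_sum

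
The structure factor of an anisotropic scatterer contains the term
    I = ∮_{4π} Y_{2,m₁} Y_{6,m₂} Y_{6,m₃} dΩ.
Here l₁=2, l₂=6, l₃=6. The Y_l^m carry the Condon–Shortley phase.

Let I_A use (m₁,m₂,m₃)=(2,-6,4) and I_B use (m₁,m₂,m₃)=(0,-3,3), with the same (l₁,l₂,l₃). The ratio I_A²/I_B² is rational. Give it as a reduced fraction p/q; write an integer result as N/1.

Shared (l₁,l₂,l₃)=(2,6,6): N and (l;000)² cancel in I_A²/I_B².
A: Δ = 2!·2!·10!/15! = 1/90090; Racah Σ t=0..0: t=0:+1/14515200 = 1/14515200; ⇒ 3j(2 6 6; 2 -6 4)² = 2/455, sgn +1
B: Δ = 2!·2!·10!/15! = 1/90090; Racah Σ t=0..2: t=0:+1/120960 t=1:−1/80640 t=2:+1/1451520 = -1/290304; ⇒ 3j(2 6 6; 0 -3 3)² = 5/2002, sgn +1
I_A²/I_B² = (2/455)/(5/2002) = 44/25

44/25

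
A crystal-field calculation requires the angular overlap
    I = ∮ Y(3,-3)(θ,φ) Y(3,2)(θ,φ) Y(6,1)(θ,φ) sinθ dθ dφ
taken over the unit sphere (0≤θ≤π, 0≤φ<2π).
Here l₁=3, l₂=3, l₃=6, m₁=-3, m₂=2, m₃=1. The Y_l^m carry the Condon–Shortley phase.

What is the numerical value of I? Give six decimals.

-0.031364

Rules hold: Σm=0, L=12 even, 0≤6≤6.
N = 7·7·13 = 637
Δ = 0!·6!·6!/13! = 1/12012
Racah Σ t=0..0: t=0:+1/1296 = 1/1296
⇒ 3j(3 3 6; 0 0 0)² = 100/3003, sgn +1
Racah Σ t=0..0: t=0:+1/86400 = 1/86400
⇒ 3j(3 3 6; -3 2 1)² = 1/1716, sgn -1
4πI² = N·(3j₀)²·(3jₘ)² = 175/14157
I = -1·√(0.0123614/4π) = -0.03136379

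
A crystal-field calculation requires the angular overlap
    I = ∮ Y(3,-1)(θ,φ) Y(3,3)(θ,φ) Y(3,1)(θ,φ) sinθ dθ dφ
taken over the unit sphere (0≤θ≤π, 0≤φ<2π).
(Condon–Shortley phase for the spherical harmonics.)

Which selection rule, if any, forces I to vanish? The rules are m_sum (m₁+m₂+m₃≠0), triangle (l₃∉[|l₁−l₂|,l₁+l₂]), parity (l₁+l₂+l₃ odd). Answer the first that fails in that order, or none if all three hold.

Σmᵢ = 3  ✗
l₃∈[|l₁−l₂|,l₁+l₂]=[0,6], have l₃=3
Σlᵢ = 9 ⇒ odd

m_sum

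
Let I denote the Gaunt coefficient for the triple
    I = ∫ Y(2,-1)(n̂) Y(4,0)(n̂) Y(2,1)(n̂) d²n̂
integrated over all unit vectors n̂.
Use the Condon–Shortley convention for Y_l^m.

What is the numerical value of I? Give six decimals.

0.161197

Rules hold: Σm=0, L=8 even, 2≤2≤6.
N = 5·9·5 = 225
Δ = 4!·0!·4!/9! = 1/630
Racah Σ t=2..2: t=2:+1/16 = 1/16
⇒ 3j(2 4 2; 0 0 0)² = 2/35, sgn +1
Racah Σ t=3..3: t=3:−1/36 = -1/36
⇒ 3j(2 4 2; -1 0 1)² = 8/315, sgn +1
4πI² = N·(3j₀)²·(3jₘ)² = 16/49
I = +1·√(0.326531/4π) = 0.16119702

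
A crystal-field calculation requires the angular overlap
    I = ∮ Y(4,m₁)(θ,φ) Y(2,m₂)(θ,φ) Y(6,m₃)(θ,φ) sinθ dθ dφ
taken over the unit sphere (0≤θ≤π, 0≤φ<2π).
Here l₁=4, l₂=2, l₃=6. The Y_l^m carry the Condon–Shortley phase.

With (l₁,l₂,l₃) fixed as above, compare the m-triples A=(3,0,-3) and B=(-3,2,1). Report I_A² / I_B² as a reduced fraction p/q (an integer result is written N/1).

Same 4,2,6: normalisation and zero-m 3j drop out of the ratio.
A: Δ: 0! 8! 4! / 13! → 1/6435; sum: t=0:+1/20160 = 1/20160; 3j²(4 2 6; 3 0 -3) = Δ·Π!·Σ² = 12/715  (sign -1)
B: Δ: 0! 8! 4! / 13! → 1/6435; sum: t=0:+1/120960 = 1/120960; 3j²(4 2 6; -3 2 1) = Δ·Π!·Σ² = 1/1287  (sign -1)
I_A²/I_B² = (12/715)/(1/1287) = 108/5

108/5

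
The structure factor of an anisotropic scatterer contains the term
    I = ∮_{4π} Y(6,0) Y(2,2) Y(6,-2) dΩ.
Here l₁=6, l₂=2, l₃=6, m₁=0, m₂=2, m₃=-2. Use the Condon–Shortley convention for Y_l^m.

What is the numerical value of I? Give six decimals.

m-sum 0 ✓  L=14 even ✓  4≤6≤8 ✓
Π(2lᵢ+1) = 13×5×13 = 845
triangle coeff Δ(6,2,6) = 1/90090
Σ_t [0,2]: t=0:+1/69120 t=1:−1/14400 t=2:+1/69120 = -7/172800
(3j)²=14/715 [(6 2 6; 0 0 0)], sign=-1
Σ_t [2,2]: t=2:+1/69120 = 1/69120
(3j)²=4/143 [(6 2 6; 0 2 -2)], sign=+1
⇒ 4πI² = 56/121
I = (-1)√(56/121/(4π)) = -0.19190947

-0.191909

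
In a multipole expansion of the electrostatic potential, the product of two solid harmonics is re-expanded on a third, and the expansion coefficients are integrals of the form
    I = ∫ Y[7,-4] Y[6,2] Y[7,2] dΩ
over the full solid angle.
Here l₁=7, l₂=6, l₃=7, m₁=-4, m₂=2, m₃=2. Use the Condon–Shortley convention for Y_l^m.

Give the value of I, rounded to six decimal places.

0.105836

m-sum 0 ✓  L=20 even ✓  1≤7≤13 ✓
Π(2lᵢ+1) = 15×13×15 = 2925
triangle coeff Δ(7,6,7) = 1/2444321880
Σ_t [0,6]: t=0:+1/2612736000 t=1:−1/20736000 t=2:+1/1658880 t=3:−1/746496 t=4:+1/1658880 t=5:−1/20736000 t=6:+1/2612736000 = -1/4354560
(3j)²=1000/138567 [(7 6 7; 0 0 0)], sign=+1
Σ_t [3,6]: t=3:−1/174182400 t=4:+1/11612160 t=5:−1/6220800 t=6:+1/24883200 = -1/24883200
(3j)²=28/4199 [(7 6 7; -4 2 2)], sign=+1
⇒ 4πI² = 2100000/14919047
I = (+1)√(2100000/14919047/(4π)) = 0.10583618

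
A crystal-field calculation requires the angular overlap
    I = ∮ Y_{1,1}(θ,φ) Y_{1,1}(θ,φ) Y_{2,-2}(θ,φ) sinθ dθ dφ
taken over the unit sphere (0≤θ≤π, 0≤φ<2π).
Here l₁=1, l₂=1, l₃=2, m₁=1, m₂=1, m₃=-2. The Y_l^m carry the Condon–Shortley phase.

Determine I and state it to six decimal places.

m-sum 0 ✓  L=4 even ✓  0≤2≤2 ✓
Π(2lᵢ+1) = 3×3×5 = 45
triangle coeff Δ(1,1,2) = 1/30
Σ_t [0,0]: t=0:+1/1 = 1/1
(3j)²=2/15 [(1 1 2; 0 0 0)], sign=+1
Σ_t [0,0]: t=0:+1/4 = 1/4
(3j)²=1/5 [(1 1 2; 1 1 -2)], sign=+1
⇒ 4πI² = 6/5
I = (+1)√(6/5/(4π)) = 0.30901936

0.309019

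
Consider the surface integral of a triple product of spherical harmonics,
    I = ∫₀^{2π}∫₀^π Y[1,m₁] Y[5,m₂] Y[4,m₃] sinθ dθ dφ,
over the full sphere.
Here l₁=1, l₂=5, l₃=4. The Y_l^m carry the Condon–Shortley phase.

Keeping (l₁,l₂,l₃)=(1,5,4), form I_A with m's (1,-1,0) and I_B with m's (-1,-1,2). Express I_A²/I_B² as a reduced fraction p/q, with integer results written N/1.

l's match ⇒ only the (l;m) 3-j factors differ between A and B.
A: triangle coeff Δ(1,5,4) = 1/495; Σ_t [0,0]: t=0:+1/1152 = 1/1152; (3j)²=1/33 [(1 5 4; 1 -1 0)], sign=+1
B: triangle coeff Δ(1,5,4) = 1/495; Σ_t [2,2]: t=2:+1/2880 = 1/2880; (3j)²=2/165 [(1 5 4; -1 -1 2)], sign=+1
I_A²/I_B² = (1/33)/(2/165) = 5/2

5/2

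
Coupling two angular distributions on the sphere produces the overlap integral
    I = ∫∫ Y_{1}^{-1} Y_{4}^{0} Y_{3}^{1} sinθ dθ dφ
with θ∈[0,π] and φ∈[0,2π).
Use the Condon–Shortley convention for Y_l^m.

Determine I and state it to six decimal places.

0.150786

Checks pass: Σm=0; 8 even; l₃=3∈[3,5].
(2·1+1)(2·4+1)(2·3+1) = 189
Δ: 2! 0! 6! / 9! → 1/252
sum: t=1:−1/36 = -1/36
3j²(1 4 3; 0 0 0) = Δ·Π!·Σ² = 4/63  (sign +1)
sum: t=2:+1/96 = 1/96
3j²(1 4 3; -1 0 1) = Δ·Π!·Σ² = 1/42  (sign +1)
combine: 4πI² = 189·4/63·1/42 = 2/7
take √, sign +1: I = 0.15078601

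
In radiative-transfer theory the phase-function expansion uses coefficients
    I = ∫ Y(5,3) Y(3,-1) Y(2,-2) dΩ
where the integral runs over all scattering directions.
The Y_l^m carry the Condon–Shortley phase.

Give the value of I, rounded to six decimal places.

-0.200476

Checks pass: Σm=0; 10 even; l₃=2∈[2,8].
(2·5+1)(2·3+1)(2·2+1) = 385
Δ: 6! 4! 0! / 11! → 1/2310
sum: t=3:−1/144 = -1/144
3j²(5 3 2; 0 0 0) = Δ·Π!·Σ² = 10/231  (sign -1)
sum: t=2:+1/1152 = 1/1152
3j²(5 3 2; 3 -1 -2) = Δ·Π!·Σ² = 1/33  (sign +1)
combine: 4πI² = 385·10/231·1/33 = 50/99
take √, sign -1: I = -0.20047604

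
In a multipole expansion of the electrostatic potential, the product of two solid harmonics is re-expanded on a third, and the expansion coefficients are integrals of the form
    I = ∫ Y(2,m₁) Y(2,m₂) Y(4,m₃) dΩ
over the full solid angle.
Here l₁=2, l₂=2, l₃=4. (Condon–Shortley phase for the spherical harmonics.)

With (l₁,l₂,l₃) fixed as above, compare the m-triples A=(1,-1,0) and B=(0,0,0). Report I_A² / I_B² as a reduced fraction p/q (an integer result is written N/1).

4/9

Shared (l₁,l₂,l₃)=(2,2,4): N and (l;000)² cancel in I_A²/I_B².
A: Δ = 0!·4!·4!/9! = 1/630; Racah Σ t=0..0: t=0:+1/36 = 1/36; ⇒ 3j(2 2 4; 1 -1 0)² = 8/315, sgn +1
B: Δ = 0!·4!·4!/9! = 1/630; Racah Σ t=0..0: t=0:+1/16 = 1/16; ⇒ 3j(2 2 4; 0 0 0)² = 2/35, sgn +1
I_A²/I_B² = (8/315)/(2/35) = 4/9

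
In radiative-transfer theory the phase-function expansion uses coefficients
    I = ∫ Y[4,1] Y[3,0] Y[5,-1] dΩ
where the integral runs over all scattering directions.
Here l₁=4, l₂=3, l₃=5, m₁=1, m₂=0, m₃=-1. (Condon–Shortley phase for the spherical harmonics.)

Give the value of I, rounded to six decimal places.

m-sum 0 ✓  L=12 even ✓  1≤5≤7 ✓
Π(2lᵢ+1) = 9×7×11 = 693
triangle coeff Δ(4,3,5) = 1/180180
Σ_t [0,2]: t=0:+1/576 t=1:−1/144 t=2:+1/576 = -1/288
(3j)²=20/1001 [(4 3 5; 0 0 0)], sign=+1
Σ_t [0,2]: t=0:+1/432 t=1:−1/192 t=2:+1/1440 = -19/8640
(3j)²=361/30030 [(4 3 5; 1 0 -1)], sign=-1
⇒ 4πI² = 2166/13013
I = (-1)√(2166/13013/(4π)) = -0.11508947

-0.115089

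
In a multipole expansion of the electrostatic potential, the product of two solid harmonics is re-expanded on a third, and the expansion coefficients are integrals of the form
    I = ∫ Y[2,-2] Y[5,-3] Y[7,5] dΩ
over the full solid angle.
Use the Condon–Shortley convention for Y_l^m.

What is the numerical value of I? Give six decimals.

Checks pass: Σm=0; 14 even; l₃=7∈[3,7].
(2·2+1)(2·5+1)(2·7+1) = 825
Δ: 0! 4! 10! / 15! → 1/15015
sum: t=0:+1/57600 = 1/57600
3j²(2 5 7; 0 0 0) = Δ·Π!·Σ² = 21/715  (sign -1)
sum: t=0:+1/1935360 = 1/1935360
3j²(2 5 7; -2 -3 5) = Δ·Π!·Σ² = 3/91  (sign +1)
combine: 4πI² = 825·21/715·3/91 = 135/169
take √, sign -1: I = -0.25212656

-0.252127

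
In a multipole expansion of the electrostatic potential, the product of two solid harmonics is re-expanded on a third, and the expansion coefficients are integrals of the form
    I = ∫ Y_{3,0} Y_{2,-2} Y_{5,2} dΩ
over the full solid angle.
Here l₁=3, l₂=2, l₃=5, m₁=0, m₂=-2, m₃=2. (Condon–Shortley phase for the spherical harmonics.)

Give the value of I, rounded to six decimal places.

Checks pass: Σm=0; 10 even; l₃=5∈[1,5].
(2·3+1)(2·2+1)(2·5+1) = 385
Δ: 0! 6! 4! / 11! → 1/2310
sum: t=0:+1/144 = 1/144
3j²(3 2 5; 0 0 0) = Δ·Π!·Σ² = 10/231  (sign -1)
sum: t=0:+1/864 = 1/864
3j²(3 2 5; 0 -2 2) = Δ·Π!·Σ² = 1/66  (sign -1)
combine: 4πI² = 385·10/231·1/66 = 25/99
take √, sign +1: I = 0.14175797

0.141758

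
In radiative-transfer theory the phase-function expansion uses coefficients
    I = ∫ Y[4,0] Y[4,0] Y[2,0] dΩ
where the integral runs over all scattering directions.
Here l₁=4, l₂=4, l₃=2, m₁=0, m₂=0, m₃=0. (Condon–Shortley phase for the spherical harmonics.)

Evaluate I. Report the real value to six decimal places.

Rules hold: Σm=0, L=10 even, 0≤2≤8.
N = 9·9·5 = 405
Δ = 6!·2!·2!/11! = 1/13860
Racah Σ t=2..4: t=2:+1/192 t=3:−1/36 t=4:+1/192 = -5/288
⇒ 3j(4 4 2; 0 0 0)² = 20/693, sgn -1
(m-triple is (0,0,0) — same symbol as above.)
4πI² = N·(3j₀)²·(3jₘ)² = 2000/5929
I = +1·√(0.337325/4π) = 0.16383977

0.163840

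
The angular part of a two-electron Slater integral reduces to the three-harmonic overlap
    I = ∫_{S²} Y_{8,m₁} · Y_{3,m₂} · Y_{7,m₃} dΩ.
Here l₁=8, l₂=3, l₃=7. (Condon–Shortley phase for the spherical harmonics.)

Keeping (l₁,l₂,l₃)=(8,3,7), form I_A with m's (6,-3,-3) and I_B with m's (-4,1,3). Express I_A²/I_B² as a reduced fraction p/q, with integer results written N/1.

8190/6241

Same 8,3,7: normalisation and zero-m 3j drop out of the ratio.
A: Δ: 4! 12! 2! / 19! → 1/5290740; sum: t=0:+1/348364800 = 1/348364800; 3j²(8 3 7; 6 -3 -3) = Δ·Π!·Σ² = 11/646  (sign +1)
B: Δ: 4! 12! 2! / 19! → 1/5290740; sum: t=2:+1/58060800 t=3:−1/13063680 t=4:+1/46448640 = -79/2090188800; 3j²(8 3 7; -4 1 3) = Δ·Π!·Σ² = 68651/5290740  (sign -1)
I_A²/I_B² = (11/646)/(68651/5290740) = 8190/6241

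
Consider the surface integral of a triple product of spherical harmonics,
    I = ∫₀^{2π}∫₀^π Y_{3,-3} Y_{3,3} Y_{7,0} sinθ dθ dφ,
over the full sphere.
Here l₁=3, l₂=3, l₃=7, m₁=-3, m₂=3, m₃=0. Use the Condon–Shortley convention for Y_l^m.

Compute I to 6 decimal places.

|3−3|≤7≤3+3 violated ⇒ I = 0

0.000000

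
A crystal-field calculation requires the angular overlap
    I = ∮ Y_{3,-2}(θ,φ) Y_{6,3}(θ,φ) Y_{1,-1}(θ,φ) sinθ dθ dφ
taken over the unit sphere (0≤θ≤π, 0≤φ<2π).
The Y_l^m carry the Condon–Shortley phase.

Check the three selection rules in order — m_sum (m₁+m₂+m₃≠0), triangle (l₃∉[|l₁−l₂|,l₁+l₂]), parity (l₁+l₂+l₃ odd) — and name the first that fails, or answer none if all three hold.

triangle

m₁+m₂+m₃ = -2 + 3 − 1 = 0  ✓
triangle: |3−6|=3 ≤ l₃=1 ≤ 3+6=9  ✗
parity: l₁+l₂+l₃ = 10 is even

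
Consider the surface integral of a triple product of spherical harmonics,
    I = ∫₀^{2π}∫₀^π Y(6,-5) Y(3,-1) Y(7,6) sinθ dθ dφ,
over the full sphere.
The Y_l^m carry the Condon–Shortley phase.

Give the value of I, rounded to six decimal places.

-0.034007

Checks pass: Σm=0; 16 even; l₃=7∈[3,9].
(2·6+1)(2·3+1)(2·7+1) = 1365
Δ: 2! 10! 4! / 17! → 1/2042040
sum: t=0:+1/207360 t=1:−1/57600 t=2:+1/207360 = -1/129600
3j²(6 3 7; 0 0 0) = Δ·Π!·Σ² = 168/12155  (sign +1)
sum: t=1:−1/21772800 t=2:+1/17418240 = 1/87091200
3j²(6 3 7; -5 -1 6) = Δ·Π!·Σ² = 11/14280  (sign -1)
combine: 4πI² = 1365·168/12155·11/14280 = 21/1445
take √, sign -1: I = -0.03400719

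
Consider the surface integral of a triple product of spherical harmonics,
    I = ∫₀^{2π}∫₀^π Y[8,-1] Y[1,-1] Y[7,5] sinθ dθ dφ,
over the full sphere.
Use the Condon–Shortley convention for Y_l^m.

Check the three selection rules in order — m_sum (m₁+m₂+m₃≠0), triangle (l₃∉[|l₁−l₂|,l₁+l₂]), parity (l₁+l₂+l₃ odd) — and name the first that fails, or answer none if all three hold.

m_sum

Σmᵢ = 3  ✗
l₃∈[|l₁−l₂|,l₁+l₂]=[7,9], have l₃=7
Σlᵢ = 16 ⇒ even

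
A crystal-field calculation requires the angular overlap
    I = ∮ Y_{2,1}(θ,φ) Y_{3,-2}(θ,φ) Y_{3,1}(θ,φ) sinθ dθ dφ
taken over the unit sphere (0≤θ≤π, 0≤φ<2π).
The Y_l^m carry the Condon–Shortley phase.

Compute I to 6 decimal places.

0.162868

Checks pass: Σm=0; 8 even; l₃=3∈[1,5].
(2·2+1)(2·3+1)(2·3+1) = 245
Δ: 2! 2! 4! / 9! → 1/3780
sum: t=0:+1/24 t=1:−1/4 t=2:+1/24 = -1/6
3j²(2 3 3; 0 0 0) = Δ·Π!·Σ² = 4/105  (sign +1)
sum: t=0:+1/12 t=1:−1/48 = 1/16
3j²(2 3 3; 1 -2 1) = Δ·Π!·Σ² = 1/28  (sign +1)
combine: 4πI² = 245·4/105·1/28 = 1/3
take √, sign +1: I = 0.16286750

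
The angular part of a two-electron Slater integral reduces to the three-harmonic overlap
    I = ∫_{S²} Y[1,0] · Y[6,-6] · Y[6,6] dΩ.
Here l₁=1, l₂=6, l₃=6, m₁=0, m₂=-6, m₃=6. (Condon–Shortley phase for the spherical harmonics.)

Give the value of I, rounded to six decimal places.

0.000000

Σlᵢ=13 odd — θ-integrand is odd under cosθ→−cosθ; I=0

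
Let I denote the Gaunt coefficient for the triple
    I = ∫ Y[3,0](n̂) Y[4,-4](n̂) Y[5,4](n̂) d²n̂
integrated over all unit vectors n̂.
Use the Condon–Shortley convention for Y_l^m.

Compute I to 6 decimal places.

m-sum 0 ✓  L=12 even ✓  1≤5≤7 ✓
Π(2lᵢ+1) = 7×9×11 = 693
triangle coeff Δ(3,4,5) = 1/180180
Σ_t [0,2]: t=0:+1/576 t=1:−1/144 t=2:+1/576 = -1/288
(3j)²=20/1001 [(3 4 5; 0 0 0)], sign=+1
Σ_t [0,0]: t=0:+1/8640 = 1/8640
(3j)²=28/715 [(3 4 5; 0 -4 4)], sign=-1
⇒ 4πI² = 1008/1859
I = (-1)√(1008/1859/(4π)) = -0.20772350

-0.207724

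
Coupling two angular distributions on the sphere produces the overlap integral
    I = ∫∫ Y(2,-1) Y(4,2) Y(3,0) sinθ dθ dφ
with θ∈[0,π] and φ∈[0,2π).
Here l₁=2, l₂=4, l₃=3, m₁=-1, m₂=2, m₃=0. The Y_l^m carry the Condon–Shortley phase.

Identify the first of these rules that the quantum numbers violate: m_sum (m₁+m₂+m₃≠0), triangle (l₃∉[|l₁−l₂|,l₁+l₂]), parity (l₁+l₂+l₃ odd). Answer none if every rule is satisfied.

m_sum

m₁+m₂+m₃ = -1 + 2 + 0 = 1  ✗
triangle: |2−4|=2 ≤ l₃=3 ≤ 2+4=6
parity: l₁+l₂+l₃ = 9 is odd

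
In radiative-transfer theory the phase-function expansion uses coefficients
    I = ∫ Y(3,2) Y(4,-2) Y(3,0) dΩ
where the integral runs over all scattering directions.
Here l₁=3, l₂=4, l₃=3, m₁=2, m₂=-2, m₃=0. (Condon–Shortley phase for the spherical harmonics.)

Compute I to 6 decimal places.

-0.044418

m-sum 0 ✓  L=10 even ✓  1≤3≤7 ✓
Π(2lᵢ+1) = 7×9×7 = 441
triangle coeff Δ(3,4,3) = 1/34650
Σ_t [1,3]: t=1:−1/72 t=2:+1/16 t=3:−1/72 = 5/144
(3j)²=2/77 [(3 4 3; 0 0 0)], sign=-1
Σ_t [0,1]: t=0:+1/96 t=1:−1/72 = -1/288
(3j)²=1/462 [(3 4 3; 2 -2 0)], sign=+1
⇒ 4πI² = 3/121
I = (-1)√(3/121/(4π)) = -0.04441841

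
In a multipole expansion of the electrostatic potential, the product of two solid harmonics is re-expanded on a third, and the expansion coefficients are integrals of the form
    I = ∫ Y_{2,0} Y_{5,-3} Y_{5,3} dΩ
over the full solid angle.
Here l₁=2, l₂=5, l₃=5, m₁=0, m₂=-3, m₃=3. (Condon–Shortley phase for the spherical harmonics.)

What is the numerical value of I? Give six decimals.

Checks pass: Σm=0; 12 even; l₃=5∈[3,7].
(2·2+1)(2·5+1)(2·5+1) = 605
Δ: 2! 2! 8! / 13! → 1/38610
sum: t=0:+1/2880 t=1:−1/576 t=2:+1/2880 = -1/960
3j²(2 5 5; 0 0 0) = Δ·Π!·Σ² = 10/429  (sign +1)
sum: t=0:+1/5760 t=1:−1/5040 t=2:+1/161280 = -1/53760
3j²(2 5 5; 0 -3 3) = Δ·Π!·Σ² = 1/4290  (sign -1)
combine: 4πI² = 605·10/429·1/4290 = 5/1521
take √, sign -1: I = -0.01617393

-0.016174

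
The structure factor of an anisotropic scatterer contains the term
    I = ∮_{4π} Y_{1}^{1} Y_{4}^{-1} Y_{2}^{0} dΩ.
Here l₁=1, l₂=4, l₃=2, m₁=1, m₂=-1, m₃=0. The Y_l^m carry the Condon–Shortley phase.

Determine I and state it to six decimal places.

0.000000

l₃=2 ∉ [3,5] — triangle fails ⇒ I = 0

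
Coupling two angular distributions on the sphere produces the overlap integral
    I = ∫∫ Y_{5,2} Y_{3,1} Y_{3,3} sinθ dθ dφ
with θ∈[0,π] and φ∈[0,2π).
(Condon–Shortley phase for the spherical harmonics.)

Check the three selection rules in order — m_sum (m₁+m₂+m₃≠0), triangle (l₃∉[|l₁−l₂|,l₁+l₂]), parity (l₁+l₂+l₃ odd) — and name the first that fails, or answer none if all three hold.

m_sum

Σmᵢ = 6  ✗
l₃∈[|l₁−l₂|,l₁+l₂]=[2,8], have l₃=3
Σlᵢ = 11 ⇒ odd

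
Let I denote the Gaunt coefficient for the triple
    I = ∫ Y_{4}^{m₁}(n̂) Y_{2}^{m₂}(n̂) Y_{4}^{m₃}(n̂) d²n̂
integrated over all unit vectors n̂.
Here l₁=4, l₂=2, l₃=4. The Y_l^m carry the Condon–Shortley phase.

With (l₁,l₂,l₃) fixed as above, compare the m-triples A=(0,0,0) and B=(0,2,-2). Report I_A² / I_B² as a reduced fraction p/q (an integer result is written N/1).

Same 4,2,4: normalisation and zero-m 3j drop out of the ratio.
A: Δ: 2! 6! 2! / 11! → 1/13860; sum: t=0:+1/192 t=1:−1/36 t=2:+1/192 = -5/288; 3j²(4 2 4; 0 0 0) = Δ·Π!·Σ² = 20/693  (sign -1)
B: Δ: 2! 6! 2! / 11! → 1/13860; sum: t=2:+1/192 = 1/192; 3j²(4 2 4; 0 2 -2) = Δ·Π!·Σ² = 3/77  (sign +1)
I_A²/I_B² = (20/693)/(3/77) = 20/27

20/27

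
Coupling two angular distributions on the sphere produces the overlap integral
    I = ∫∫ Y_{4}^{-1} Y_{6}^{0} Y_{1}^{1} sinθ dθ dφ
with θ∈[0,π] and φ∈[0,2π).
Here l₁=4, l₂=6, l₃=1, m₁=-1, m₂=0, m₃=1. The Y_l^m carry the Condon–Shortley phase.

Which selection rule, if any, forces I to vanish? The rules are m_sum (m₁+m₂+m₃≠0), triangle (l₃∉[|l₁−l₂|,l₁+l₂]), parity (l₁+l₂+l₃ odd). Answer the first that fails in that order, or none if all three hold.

azimuthal sum: -1 + 0 + 1 = 0  ✓
2 ≤ 1 ≤ 10 (triangle on l)  ✗
L = 4 + 6 + 1 = 11 (odd)

triangle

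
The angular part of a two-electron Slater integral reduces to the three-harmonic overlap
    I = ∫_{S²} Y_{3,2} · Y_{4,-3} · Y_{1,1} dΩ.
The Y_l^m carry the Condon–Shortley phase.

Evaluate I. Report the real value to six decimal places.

-0.282095

Rules hold: Σm=0, L=8 even, 1≤1≤7.
N = 7·9·3 = 189
Δ = 6!·0!·2!/9! = 1/252
Racah Σ t=3..3: t=3:−1/36 = -1/36
⇒ 3j(3 4 1; 0 0 0)² = 4/63, sgn +1
Racah Σ t=1..1: t=1:−1/240 = -1/240
⇒ 3j(3 4 1; 2 -3 1)² = 1/12, sgn -1
4πI² = N·(3j₀)²·(3jₘ)² = 1/1
I = -1·√(1/4π) = -0.28209479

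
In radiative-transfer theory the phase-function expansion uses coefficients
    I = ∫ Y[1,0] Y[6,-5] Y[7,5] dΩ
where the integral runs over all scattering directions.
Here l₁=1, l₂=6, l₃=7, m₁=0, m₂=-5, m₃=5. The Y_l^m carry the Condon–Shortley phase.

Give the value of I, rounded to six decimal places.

-0.171413

m-sum 0 ✓  L=14 even ✓  5≤7≤7 ✓
Π(2lᵢ+1) = 3×13×15 = 585
triangle coeff Δ(1,6,7) = 1/1365
Σ_t [0,0]: t=0:+1/518400 = 1/518400
(3j)²=7/195 [(1 6 7; 0 0 0)], sign=-1
Σ_t [0,0]: t=0:+1/39916800 = 1/39916800
(3j)²=8/455 [(1 6 7; 0 -5 5)], sign=+1
⇒ 4πI² = 24/65
I = (-1)√(24/65/(4π)) = -0.17141310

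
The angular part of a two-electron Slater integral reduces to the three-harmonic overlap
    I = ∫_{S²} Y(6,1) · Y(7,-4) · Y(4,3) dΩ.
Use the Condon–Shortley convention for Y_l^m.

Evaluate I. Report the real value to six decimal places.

l₁+l₂+l₃=17 is odd: 3j(l;000)=0 ⇒ I=0

0.000000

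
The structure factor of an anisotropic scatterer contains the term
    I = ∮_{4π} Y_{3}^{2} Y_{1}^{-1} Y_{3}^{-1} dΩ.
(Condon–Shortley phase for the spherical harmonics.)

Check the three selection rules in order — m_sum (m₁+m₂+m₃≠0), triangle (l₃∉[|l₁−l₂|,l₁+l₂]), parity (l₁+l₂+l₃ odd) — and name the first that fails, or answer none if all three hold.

parity

Σmᵢ = 0  ✓
l₃∈[|l₁−l₂|,l₁+l₂]=[2,4], have l₃=3  ✓
Σlᵢ = 7 ⇒ odd  ✗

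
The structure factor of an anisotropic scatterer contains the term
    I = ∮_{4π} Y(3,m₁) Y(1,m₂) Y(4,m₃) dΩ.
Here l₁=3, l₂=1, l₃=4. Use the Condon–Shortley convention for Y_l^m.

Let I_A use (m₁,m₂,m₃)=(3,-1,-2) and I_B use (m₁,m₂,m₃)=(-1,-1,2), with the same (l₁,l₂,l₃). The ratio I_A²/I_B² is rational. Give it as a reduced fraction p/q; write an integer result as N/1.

l's match ⇒ only the (l;m) 3-j factors differ between A and B.
A: triangle coeff Δ(3,1,4) = 1/252; Σ_t [0,0]: t=0:+1/1440 = 1/1440; (3j)²=1/252 [(3 1 4; 3 -1 -2)], sign=+1
B: triangle coeff Δ(3,1,4) = 1/252; Σ_t [0,0]: t=0:+1/96 = 1/96; (3j)²=5/84 [(3 1 4; -1 -1 2)], sign=+1
I_A²/I_B² = (1/252)/(5/84) = 1/15

1/15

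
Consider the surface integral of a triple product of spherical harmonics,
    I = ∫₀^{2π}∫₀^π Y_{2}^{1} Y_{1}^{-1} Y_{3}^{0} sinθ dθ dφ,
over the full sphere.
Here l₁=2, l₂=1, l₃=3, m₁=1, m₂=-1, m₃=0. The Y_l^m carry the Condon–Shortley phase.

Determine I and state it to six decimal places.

Rules hold: Σm=0, L=6 even, 1≤3≤3.
N = 5·3·7 = 105
Δ = 0!·4!·2!/7! = 1/105
Racah Σ t=0..0: t=0:+1/4 = 1/4
⇒ 3j(2 1 3; 0 0 0)² = 3/35, sgn -1
Racah Σ t=0..0: t=0:+1/12 = 1/12
⇒ 3j(2 1 3; 1 -1 0)² = 1/35, sgn -1
4πI² = N·(3j₀)²·(3jₘ)² = 9/35
I = +1·√(0.257143/4π) = 0.14304817

0.143048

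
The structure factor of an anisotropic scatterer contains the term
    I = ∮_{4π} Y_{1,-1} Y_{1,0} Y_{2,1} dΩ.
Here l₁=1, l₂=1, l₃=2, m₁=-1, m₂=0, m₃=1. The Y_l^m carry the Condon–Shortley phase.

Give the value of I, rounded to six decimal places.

-0.218510

m-sum 0 ✓  L=4 even ✓  0≤2≤2 ✓
Π(2lᵢ+1) = 3×3×5 = 45
triangle coeff Δ(1,1,2) = 1/30
Σ_t [0,0]: t=0:+1/1 = 1/1
(3j)²=2/15 [(1 1 2; 0 0 0)], sign=+1
Σ_t [0,0]: t=0:+1/2 = 1/2
(3j)²=1/10 [(1 1 2; -1 0 1)], sign=-1
⇒ 4πI² = 3/5
I = (-1)√(3/5/(4π)) = -0.21850969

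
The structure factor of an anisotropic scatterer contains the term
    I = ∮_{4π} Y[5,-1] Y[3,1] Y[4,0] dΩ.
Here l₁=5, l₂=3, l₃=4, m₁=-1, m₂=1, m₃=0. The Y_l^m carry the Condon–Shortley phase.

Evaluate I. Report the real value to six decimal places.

m-sum 0 ✓  L=12 even ✓  2≤4≤8 ✓
Π(2lᵢ+1) = 11×7×9 = 693
triangle coeff Δ(5,3,4) = 1/180180
Σ_t [1,3]: t=1:−1/576 t=2:+1/144 t=3:−1/576 = 1/288
(3j)²=20/1001 [(5 3 4; 0 0 0)], sign=+1
Σ_t [2,4]: t=2:+1/384 t=3:−1/216 t=4:+1/2304 = -11/6912
(3j)²=11/1638 [(5 3 4; -1 1 0)], sign=-1
⇒ 4πI² = 110/1183
I = (-1)√(110/1183/(4π)) = -0.08601992

-0.086020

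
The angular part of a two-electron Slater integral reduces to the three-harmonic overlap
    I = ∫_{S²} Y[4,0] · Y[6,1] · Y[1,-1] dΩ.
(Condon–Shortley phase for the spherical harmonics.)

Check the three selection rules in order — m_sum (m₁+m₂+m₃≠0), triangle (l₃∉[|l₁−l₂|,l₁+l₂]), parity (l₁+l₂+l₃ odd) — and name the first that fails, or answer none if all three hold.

azimuthal sum: 0 + 1 − 1 = 0  ✓
2 ≤ 1 ≤ 10 (triangle on l)  ✗
L = 4 + 6 + 1 = 11 (odd)

triangle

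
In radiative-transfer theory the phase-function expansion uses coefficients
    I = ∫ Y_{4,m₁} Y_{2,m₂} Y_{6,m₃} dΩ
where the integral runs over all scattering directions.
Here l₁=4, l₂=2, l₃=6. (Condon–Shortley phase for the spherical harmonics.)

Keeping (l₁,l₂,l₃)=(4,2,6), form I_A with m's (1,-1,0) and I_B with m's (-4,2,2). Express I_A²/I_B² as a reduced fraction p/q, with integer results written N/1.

Same 4,2,6: normalisation and zero-m 3j drop out of the ratio.
A: Δ: 0! 8! 4! / 13! → 1/6435; sum: t=0:+1/4320 = 1/4320; 3j²(4 2 6; 1 -1 0) = Δ·Π!·Σ² = 8/429  (sign +1)
B: Δ: 0! 8! 4! / 13! → 1/6435; sum: t=0:+1/967680 = 1/967680; 3j²(4 2 6; -4 2 2) = Δ·Π!·Σ² = 1/6435  (sign +1)
I_A²/I_B² = (8/429)/(1/6435) = 120/1

120/1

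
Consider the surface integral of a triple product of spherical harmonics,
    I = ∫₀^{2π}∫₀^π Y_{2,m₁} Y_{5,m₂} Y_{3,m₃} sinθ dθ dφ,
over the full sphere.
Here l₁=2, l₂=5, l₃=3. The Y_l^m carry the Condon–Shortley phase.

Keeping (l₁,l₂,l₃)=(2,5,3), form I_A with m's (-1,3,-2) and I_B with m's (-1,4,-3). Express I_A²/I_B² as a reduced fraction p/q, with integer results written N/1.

4/3

Shared (l₁,l₂,l₃)=(2,5,3): N and (l;000)² cancel in I_A²/I_B².
A: Δ = 4!·0!·6!/11! = 1/2310; Racah Σ t=3..3: t=3:−1/720 = -1/720; ⇒ 3j(2 5 3; -1 3 -2)² = 8/165, sgn +1
B: Δ = 4!·0!·6!/11! = 1/2310; Racah Σ t=3..3: t=3:−1/4320 = -1/4320; ⇒ 3j(2 5 3; -1 4 -3)² = 2/55, sgn -1
I_A²/I_B² = (8/165)/(2/55) = 4/3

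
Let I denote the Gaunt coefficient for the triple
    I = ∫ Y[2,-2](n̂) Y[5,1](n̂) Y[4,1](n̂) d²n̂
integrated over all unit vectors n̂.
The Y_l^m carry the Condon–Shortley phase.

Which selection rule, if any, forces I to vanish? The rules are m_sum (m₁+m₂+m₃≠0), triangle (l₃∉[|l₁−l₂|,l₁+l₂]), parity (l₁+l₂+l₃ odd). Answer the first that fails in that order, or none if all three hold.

parity

m₁+m₂+m₃ = -2 + 1 + 1 = 0  ✓
triangle: |2−5|=3 ≤ l₃=4 ≤ 2+5=7  ✓
parity: l₁+l₂+l₃ = 11 is odd  ✗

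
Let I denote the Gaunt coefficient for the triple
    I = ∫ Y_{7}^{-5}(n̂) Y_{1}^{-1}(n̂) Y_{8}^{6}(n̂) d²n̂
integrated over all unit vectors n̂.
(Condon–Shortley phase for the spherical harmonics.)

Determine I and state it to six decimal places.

0.291881

Rules hold: Σm=0, L=16 even, 6≤8≤8.
N = 15·3·17 = 765
Δ = 0!·14!·2!/17! = 1/2040
Racah Σ t=0..0: t=0:+1/25401600 = 1/25401600
⇒ 3j(7 1 8; 0 0 0)² = 8/255, sgn +1
Racah Σ t=0..0: t=0:+1/1916006400 = 1/1916006400
⇒ 3j(7 1 8; -5 -1 6)² = 91/2040, sgn +1
4πI² = N·(3j₀)²·(3jₘ)² = 91/85
I = +1·√(1.07059/4π) = 0.29188132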